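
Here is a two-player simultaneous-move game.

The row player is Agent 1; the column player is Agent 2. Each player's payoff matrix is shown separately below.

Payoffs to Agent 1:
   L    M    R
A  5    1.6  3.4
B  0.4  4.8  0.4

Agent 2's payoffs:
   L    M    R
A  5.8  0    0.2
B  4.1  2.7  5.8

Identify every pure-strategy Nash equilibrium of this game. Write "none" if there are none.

Agent 1 against L: payoffs 5, 0.4 → best response A.
Agent 1 against M: payoffs 1.6, 4.8 → best response B.
Agent 1 against R: payoffs 3.4, 0.4 → best response A.
Agent 2 against A: payoffs 5.8, 0, 0.2 → best response L.
Agent 2 against B: payoffs 4.1, 2.7, 5.8 → best response R.
Mutual best responses: (A, L).

The unique pure-strategy Nash equilibrium is (A, L).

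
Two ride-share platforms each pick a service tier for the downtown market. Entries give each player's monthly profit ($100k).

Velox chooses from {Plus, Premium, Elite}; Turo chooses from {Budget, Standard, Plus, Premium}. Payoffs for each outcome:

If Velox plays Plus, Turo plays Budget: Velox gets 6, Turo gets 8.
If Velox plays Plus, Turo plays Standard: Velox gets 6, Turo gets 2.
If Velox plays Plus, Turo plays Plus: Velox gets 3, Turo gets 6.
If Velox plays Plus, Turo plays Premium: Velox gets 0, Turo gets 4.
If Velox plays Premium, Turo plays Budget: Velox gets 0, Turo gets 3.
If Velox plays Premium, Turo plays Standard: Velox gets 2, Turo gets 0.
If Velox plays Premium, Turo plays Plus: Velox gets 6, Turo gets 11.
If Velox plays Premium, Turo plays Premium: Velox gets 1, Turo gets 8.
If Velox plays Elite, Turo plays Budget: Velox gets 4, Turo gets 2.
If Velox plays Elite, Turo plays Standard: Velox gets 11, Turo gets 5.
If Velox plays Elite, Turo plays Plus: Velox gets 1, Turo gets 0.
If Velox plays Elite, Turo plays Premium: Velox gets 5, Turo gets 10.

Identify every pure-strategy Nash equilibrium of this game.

(Plus, Budget): Velox gets 6, best alternative 4; Turo gets 8, best alternative 6. No profitable deviation — NE.
(Plus, Standard): Velox can switch to Elite (6 → 11). Not NE.
(Plus, Plus): Velox can switch to Premium (3 → 6). Not NE.
(Plus, Premium): Velox can switch to Premium (0 → 1). Not NE.
(Premium, Budget): Velox can switch to Plus (0 → 6). Not NE.
(Premium, Standard): Velox can switch to Plus (2 → 6). Not NE.
(Premium, Plus): Velox gets 6, best alternative 3; Turo gets 11, best alternative 8. No profitable deviation — NE.
(Premium, Premium): Velox can switch to Elite (1 → 5). Not NE.
(Elite, Budget): Velox can switch to Plus (4 → 6). Not NE.
(Elite, Standard): Turo can switch to Premium (5 → 10). Not NE.
(Elite, Premium): Velox gets 5, best alternative 1; Turo gets 10, best alternative 5. No profitable deviation — NE.
(The remaining 1 profile has a profitable deviation by the same check.)

Pure-strategy Nash equilibria: (Plus, Budget); (Premium, Plus); (Elite, Premium)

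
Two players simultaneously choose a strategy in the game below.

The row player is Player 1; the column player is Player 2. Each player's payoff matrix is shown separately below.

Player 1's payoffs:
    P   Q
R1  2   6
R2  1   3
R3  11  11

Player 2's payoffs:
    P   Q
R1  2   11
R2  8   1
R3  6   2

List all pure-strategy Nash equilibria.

Player 1 against P: payoffs 2, 1, 11 → best response R3.
Player 1 against Q: payoffs 6, 3, 11 → best response R3.
Player 2 against R1: payoffs 2, 11 → best response Q.
Player 2 against R2: payoffs 8, 1 → best response P.
Player 2 against R3: payoffs 6, 2 → best response P.
Mutual best responses: (R3, P).

(R3, P)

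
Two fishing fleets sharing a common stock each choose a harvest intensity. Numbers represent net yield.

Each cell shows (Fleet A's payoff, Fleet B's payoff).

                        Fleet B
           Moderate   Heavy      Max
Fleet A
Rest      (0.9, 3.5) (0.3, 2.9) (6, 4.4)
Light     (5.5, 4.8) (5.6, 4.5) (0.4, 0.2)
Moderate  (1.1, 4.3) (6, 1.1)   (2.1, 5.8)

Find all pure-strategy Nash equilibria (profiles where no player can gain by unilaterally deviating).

The pure Nash equilibria are (Rest, Max), (Light, Moderate).

(Rest, Moderate): Fleet A can switch to Light (0.9 → 5.5). Not NE.
(Rest, Heavy): Fleet A can switch to Light (0.3 → 5.6). Not NE.
(Rest, Max): Fleet A gets 6, best alternative 2.1; Fleet B gets 4.4, best alternative 3.5. No profitable deviation — NE.
(Light, Moderate): Fleet A gets 5.5, best alternative 1.1; Fleet B gets 4.8, best alternative 4.5. No profitable deviation — NE.
(Light, Heavy): Fleet A can switch to Moderate (5.6 → 6). Not NE.
(Light, Max): Fleet A can switch to Rest (0.4 → 6). Not NE.
(Moderate, Moderate): Fleet A can switch to Light (1.1 → 5.5). Not NE.
(Moderate, Heavy): Fleet B can switch to Moderate (1.1 → 4.3). Not NE.
(The remaining 1 profile has a profitable deviation by the same check.)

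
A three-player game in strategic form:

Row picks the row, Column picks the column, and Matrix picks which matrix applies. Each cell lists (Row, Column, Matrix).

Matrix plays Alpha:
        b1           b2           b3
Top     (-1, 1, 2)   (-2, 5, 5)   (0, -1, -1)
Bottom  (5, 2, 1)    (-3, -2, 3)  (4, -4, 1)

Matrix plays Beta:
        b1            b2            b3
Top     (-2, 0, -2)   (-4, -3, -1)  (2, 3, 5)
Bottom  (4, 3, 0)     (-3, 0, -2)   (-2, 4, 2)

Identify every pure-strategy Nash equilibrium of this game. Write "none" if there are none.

Row against (b1, Alpha): payoffs -1, 5 → best response Bottom.
Row against (b1, Beta): payoffs -2, 4 → best response Bottom.
Row against (b2, Alpha): payoffs -2, -3 → best response Top.
Row against (b2, Beta): payoffs -4, -3 → best response Bottom.
Row against (b3, Alpha): payoffs 0, 4 → best response Bottom.
Row against (b3, Beta): payoffs 2, -2 → best response Top.
Column against (Top, Alpha): payoffs 1, 5, -1 → best response b2.
Column against (Top, Beta): payoffs 0, -3, 3 → best response b3.
Column against (Bottom, Alpha): payoffs 2, -2, -4 → best response b1.
Column against (Bottom, Beta): payoffs 3, 0, 4 → best response b3.
Matrix against (Top, b1): payoffs 2, -2 → best response Alpha.
Matrix against (Top, b2): payoffs 5, -1 → best response Alpha.
Matrix against (Top, b3): payoffs -1, 5 → best response Beta.
Matrix against (Bottom, b1): payoffs 1, 0 → best response Alpha.
Matrix against (Bottom, b2): payoffs 3, -2 → best response Alpha.
Matrix against (Bottom, b3): payoffs 1, 2 → best response Beta.
Mutual best responses: (Top, b2, Alpha); (Top, b3, Beta); (Bottom, b1, Alpha).

Pure-strategy Nash equilibria: (Top, b2, Alpha) and (Top, b3, Beta) and (Bottom, b1, Alpha)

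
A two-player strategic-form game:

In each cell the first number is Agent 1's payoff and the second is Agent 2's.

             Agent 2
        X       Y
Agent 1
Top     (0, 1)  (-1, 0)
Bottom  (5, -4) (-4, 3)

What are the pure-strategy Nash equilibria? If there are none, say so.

For each strategy profile, look for a profitable unilateral deviation.
(Top, X): Agent 1 can switch to Bottom (0 → 5). Not NE.
(Top, Y): Agent 2 can switch to X (0 → 1). Not NE.
(Bottom, X): Agent 2 can switch to Y (-4 → 3). Not NE.
(Bottom, Y): Agent 1 can switch to Top (-4 → -1). Not NE.

There is no pure-strategy Nash equilibrium.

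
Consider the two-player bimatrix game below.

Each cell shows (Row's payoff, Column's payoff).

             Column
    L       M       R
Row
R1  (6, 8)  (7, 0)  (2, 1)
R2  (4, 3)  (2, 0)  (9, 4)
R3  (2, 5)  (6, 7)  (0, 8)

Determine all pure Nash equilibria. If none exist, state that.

(R1, L): Row gets 6, best alternative 4; Column gets 8, best alternative 1. No profitable deviation — NE.
(R1, M): Column can switch to L (0 → 8). Not NE.
(R1, R): Row can switch to R2 (2 → 9). Not NE.
(R2, L): Row can switch to R1 (4 → 6). Not NE.
(R2, M): Row can switch to R1 (2 → 7). Not NE.
(R2, R): Row gets 9, best alternative 2; Column gets 4, best alternative 3. No profitable deviation — NE.
(R3, L): Row can switch to R1 (2 → 6). Not NE.
(R3, M): Row can switch to R1 (6 → 7). Not NE.
(R3, R): Row can switch to R1 (0 → 2). Not NE.

Pure-strategy Nash equilibria: (R1, L); (R2, R)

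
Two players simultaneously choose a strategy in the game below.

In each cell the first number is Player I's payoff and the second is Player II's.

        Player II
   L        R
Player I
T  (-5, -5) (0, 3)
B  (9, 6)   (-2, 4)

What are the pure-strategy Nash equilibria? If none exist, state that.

(T, R), (B, L)

For each player, find the best response to each opponent profile; mutual best responses are the pure NE.
Player I against L: payoffs -5, 9 → best response B.
Player I against R: payoffs 0, -2 → best response T.
Player II against T: payoffs -5, 3 → best response R.
Player II against B: payoffs 6, 4 → best response L.
Mutual best responses: (T, R); (B, L).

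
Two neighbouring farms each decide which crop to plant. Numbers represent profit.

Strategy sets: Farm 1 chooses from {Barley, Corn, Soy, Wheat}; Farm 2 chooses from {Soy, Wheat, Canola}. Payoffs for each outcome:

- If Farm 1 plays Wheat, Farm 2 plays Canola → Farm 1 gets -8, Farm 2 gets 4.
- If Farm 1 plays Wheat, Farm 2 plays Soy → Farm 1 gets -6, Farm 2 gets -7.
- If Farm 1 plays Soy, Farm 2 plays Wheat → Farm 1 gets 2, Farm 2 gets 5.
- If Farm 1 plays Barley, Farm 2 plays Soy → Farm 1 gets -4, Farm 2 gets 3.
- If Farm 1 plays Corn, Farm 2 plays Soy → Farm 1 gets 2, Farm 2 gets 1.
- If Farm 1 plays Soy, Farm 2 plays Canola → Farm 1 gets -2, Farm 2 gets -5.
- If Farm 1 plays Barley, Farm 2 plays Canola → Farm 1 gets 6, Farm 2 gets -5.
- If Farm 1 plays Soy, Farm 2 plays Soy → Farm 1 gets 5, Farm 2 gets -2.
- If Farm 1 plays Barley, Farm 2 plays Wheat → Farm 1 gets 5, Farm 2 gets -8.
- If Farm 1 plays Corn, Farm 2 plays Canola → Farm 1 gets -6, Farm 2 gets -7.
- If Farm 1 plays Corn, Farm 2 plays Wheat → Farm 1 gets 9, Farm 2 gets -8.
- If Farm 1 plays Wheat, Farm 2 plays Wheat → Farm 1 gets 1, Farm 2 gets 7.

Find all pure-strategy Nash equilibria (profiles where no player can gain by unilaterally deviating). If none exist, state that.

No pure-strategy Nash equilibrium.

Mark each player's best response to every combination of opponents' strategies; a profile where every player is best-responding is a pure Nash equilibrium.
Farm 1 against Soy: payoffs -4, 2, 5, -6 → best response Soy.
Farm 1 against Wheat: payoffs 5, 9, 2, 1 → best response Corn.
Farm 1 against Canola: payoffs 6, -6, -2, -8 → best response Barley.
Farm 2 against Barley: payoffs 3, -8, -5 → best response Soy.
Farm 2 against Corn: payoffs 1, -8, -7 → best response Soy.
Farm 2 against Soy: payoffs -2, 5, -5 → best response Wheat.
Farm 2 against Wheat: payoffs -7, 7, 4 → best response Wheat.
No profile is a mutual best response for all players.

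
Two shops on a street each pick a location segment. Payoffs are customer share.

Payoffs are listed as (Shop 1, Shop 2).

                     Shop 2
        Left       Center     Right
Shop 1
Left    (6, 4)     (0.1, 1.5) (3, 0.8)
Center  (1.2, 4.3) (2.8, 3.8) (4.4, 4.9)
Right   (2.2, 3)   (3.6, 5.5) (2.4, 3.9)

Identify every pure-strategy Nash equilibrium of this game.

For each player, find the best response to each opponent profile; mutual best responses are the pure NE.
Shop 1 against Left: payoffs 6, 1.2, 2.2 → best response Left.
Shop 1 against Center: payoffs 0.1, 2.8, 3.6 → best response Right.
Shop 1 against Right: payoffs 3, 4.4, 2.4 → best response Center.
Shop 2 against Left: payoffs 4, 1.5, 0.8 → best response Left.
Shop 2 against Center: payoffs 4.3, 3.8, 4.9 → best response Right.
Shop 2 against Right: payoffs 3, 5.5, 3.9 → best response Center.
Mutual best responses: (Left, Left); (Center, Right); (Right, Center).

The pure Nash equilibria are (Left, Left); (Center, Right); (Right, Center).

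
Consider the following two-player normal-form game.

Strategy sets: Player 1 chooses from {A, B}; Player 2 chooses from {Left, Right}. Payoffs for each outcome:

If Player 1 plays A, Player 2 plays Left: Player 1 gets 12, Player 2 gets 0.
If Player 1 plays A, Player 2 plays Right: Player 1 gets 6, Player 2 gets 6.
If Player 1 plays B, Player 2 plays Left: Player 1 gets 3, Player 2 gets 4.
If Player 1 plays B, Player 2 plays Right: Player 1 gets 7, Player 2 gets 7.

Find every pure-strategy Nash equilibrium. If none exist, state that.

Player 1 against Left: payoffs 12, 3 → best response A.
Player 1 against Right: payoffs 6, 7 → best response B.
Player 2 against A: payoffs 0, 6 → best response Right.
Player 2 against B: payoffs 4, 7 → best response Right.
Mutual best responses: (B, Right).

Pure NE: (B, Right)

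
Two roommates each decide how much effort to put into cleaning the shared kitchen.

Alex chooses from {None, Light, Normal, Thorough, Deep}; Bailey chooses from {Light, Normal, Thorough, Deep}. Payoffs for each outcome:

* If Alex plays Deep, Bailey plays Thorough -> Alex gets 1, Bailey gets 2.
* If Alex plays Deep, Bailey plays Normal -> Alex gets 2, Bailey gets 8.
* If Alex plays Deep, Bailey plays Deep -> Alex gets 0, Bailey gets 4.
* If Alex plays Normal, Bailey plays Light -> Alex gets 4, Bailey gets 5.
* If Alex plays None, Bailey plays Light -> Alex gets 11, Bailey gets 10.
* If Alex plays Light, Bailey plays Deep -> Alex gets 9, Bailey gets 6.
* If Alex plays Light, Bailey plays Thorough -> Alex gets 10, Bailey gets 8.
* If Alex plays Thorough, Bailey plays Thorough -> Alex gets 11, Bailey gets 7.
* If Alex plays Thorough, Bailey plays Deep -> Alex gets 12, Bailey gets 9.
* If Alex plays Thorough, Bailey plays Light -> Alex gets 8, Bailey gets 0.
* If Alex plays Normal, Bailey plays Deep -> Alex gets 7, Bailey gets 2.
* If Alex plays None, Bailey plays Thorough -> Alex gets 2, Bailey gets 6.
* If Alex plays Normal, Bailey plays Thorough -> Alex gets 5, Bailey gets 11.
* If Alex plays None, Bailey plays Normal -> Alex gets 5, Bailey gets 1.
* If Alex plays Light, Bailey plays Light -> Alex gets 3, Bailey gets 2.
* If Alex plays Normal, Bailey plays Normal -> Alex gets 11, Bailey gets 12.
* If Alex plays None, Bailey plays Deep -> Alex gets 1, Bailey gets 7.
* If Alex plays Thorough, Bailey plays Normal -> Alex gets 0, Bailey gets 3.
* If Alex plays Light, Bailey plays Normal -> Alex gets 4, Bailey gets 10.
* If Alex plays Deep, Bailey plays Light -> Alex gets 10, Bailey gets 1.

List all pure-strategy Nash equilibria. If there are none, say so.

Alex against Light: payoffs 11, 3, 4, 8, 10 → best response None.
Alex against Normal: payoffs 5, 4, 11, 0, 2 → best response Normal.
Alex against Thorough: payoffs 2, 10, 5, 11, 1 → best response Thorough.
Alex against Deep: payoffs 1, 9, 7, 12, 0 → best response Thorough.
Bailey against None: payoffs 10, 1, 6, 7 → best response Light.
Bailey against Light: payoffs 2, 10, 8, 6 → best response Normal.
Bailey against Normal: payoffs 5, 12, 11, 2 → best response Normal.
Bailey against Thorough: payoffs 0, 3, 7, 9 → best response Deep.
Bailey against Deep: payoffs 1, 8, 2, 4 → best response Normal.
Mutual best responses: (None, Light); (Normal, Normal); (Thorough, Deep).

The pure Nash equilibria are (None, Light) and (Normal, Normal) and (Thorough, Deep).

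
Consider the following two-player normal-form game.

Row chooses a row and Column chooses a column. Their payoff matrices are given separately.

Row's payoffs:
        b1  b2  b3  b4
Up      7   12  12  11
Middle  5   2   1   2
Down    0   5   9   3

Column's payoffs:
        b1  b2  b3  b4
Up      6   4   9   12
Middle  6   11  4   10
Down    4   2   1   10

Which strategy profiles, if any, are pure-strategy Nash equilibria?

Check each profile: it is a Nash equilibrium iff no player can strictly gain by switching unilaterally.
(Up, b1): Column can switch to b3 (6 → 9). Not NE.
(Up, b2): Column can switch to b1 (4 → 6). Not NE.
(Up, b3): Column can switch to b4 (9 → 12). Not NE.
(Up, b4): Row gets 11, best alternative 3; Column gets 12, best alternative 9. No profitable deviation — NE.
(Middle, b1): Row can switch to Up (5 → 7). Not NE.
(Middle, b2): Row can switch to Up (2 → 12). Not NE.
(Middle, b3): Row can switch to Up (1 → 12). Not NE.
(Middle, b4): Row can switch to Up (2 → 11). Not NE.
(Down, b1): Row can switch to Up (0 → 7). Not NE.
(Down, b2): Row can switch to Up (5 → 12). Not NE.
(Down, b3): Row can switch to Up (9 → 12). Not NE.
(Down, b4): Row can switch to Up (3 → 11). Not NE.

The unique pure-strategy Nash equilibrium is (Up, b4).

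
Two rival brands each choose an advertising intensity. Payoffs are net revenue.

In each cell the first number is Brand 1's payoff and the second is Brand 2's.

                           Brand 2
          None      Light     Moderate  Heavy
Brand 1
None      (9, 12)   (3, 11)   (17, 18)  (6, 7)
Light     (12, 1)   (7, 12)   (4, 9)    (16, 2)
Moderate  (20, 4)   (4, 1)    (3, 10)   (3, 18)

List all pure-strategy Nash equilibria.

Brand 1 against None: payoffs 9, 12, 20 → best response Moderate.
Brand 1 against Light: payoffs 3, 7, 4 → best response Light.
Brand 1 against Moderate: payoffs 17, 4, 3 → best response None.
Brand 1 against Heavy: payoffs 6, 16, 3 → best response Light.
Brand 2 against None: payoffs 12, 11, 18, 7 → best response Moderate.
Brand 2 against Light: payoffs 1, 12, 9, 2 → best response Light.
Brand 2 against Moderate: payoffs 4, 1, 10, 18 → best response Heavy.
Mutual best responses: (None, Moderate); (Light, Light).

The pure Nash equilibria are (None, Moderate); (Light, Light).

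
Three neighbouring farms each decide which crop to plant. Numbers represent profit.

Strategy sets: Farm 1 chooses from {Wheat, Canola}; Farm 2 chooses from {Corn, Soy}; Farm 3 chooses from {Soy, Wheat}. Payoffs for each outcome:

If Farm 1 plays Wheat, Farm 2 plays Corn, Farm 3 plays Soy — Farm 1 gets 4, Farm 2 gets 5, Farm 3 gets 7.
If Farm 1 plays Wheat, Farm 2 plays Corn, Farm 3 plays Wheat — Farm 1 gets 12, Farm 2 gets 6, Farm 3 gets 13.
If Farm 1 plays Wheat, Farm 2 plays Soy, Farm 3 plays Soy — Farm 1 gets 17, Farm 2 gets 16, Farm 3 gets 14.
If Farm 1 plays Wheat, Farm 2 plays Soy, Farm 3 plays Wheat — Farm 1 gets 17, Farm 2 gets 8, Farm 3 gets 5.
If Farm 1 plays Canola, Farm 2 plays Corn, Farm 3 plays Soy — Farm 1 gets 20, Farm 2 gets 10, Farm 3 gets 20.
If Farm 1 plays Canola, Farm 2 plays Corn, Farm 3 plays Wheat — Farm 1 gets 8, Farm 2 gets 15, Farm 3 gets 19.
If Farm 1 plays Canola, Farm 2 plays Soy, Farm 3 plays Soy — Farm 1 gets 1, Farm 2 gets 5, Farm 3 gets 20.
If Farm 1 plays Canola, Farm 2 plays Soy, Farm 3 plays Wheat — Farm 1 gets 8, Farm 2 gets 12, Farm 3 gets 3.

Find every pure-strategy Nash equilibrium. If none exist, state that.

The pure Nash equilibria are (Wheat, Soy, Soy), (Canola, Corn, Soy).

For each strategy profile, look for a profitable unilateral deviation.
(Wheat, Corn, Soy): Farm 1 can switch to Canola (4 → 20). Not NE.
(Wheat, Corn, Wheat): Farm 2 can switch to Soy (6 → 8). Not NE.
(Wheat, Soy, Soy): Farm 1 gets 17, best alternative 1; Farm 2 gets 16, best alternative 5; Farm 3 gets 14, best alternative 5. No profitable deviation — NE.
(Wheat, Soy, Wheat): Farm 3 can switch to Soy (5 → 14). Not NE.
(Canola, Corn, Soy): Farm 1 gets 20, best alternative 4; Farm 2 gets 10, best alternative 5; Farm 3 gets 20, best alternative 19. No profitable deviation — NE.
(Canola, Corn, Wheat): Farm 1 can switch to Wheat (8 → 12). Not NE.
(Canola, Soy, Soy): Farm 1 can switch to Wheat (1 → 17). Not NE.
(Canola, Soy, Wheat): Farm 1 can switch to Wheat (8 → 17). Not NE.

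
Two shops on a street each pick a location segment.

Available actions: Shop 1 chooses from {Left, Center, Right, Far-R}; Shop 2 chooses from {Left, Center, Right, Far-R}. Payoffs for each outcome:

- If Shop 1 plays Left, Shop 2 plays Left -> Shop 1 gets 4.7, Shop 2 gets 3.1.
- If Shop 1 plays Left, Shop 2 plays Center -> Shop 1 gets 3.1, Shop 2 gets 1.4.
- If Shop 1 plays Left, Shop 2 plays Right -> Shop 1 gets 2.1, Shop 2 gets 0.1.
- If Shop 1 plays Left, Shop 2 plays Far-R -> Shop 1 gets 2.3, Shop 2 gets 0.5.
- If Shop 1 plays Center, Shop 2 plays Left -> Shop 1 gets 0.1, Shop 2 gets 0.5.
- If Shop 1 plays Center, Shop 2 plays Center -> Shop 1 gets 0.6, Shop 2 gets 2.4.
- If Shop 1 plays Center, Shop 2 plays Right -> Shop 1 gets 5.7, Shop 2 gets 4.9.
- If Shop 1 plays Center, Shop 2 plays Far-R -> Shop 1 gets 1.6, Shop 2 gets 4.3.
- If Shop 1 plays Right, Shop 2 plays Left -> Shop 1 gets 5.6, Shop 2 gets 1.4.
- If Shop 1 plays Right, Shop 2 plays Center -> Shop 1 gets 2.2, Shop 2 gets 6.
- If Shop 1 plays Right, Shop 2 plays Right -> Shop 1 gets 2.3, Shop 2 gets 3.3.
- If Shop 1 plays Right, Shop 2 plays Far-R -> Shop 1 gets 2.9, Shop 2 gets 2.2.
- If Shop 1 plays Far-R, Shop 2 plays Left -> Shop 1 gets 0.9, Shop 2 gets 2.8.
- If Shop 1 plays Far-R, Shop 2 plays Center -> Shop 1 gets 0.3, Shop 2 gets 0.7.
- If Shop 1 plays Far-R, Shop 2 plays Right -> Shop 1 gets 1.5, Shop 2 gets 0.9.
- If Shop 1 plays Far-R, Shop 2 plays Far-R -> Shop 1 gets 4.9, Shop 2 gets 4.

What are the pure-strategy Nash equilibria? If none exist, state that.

Pure-strategy Nash equilibria: (Center, Right) and (Far-R, Far-R)

For each player, find the best response to each opponent profile; mutual best responses are the pure NE.
Shop 1 against Left: payoffs 4.7, 0.1, 5.6, 0.9 → best response Right.
Shop 1 against Center: payoffs 3.1, 0.6, 2.2, 0.3 → best response Left.
Shop 1 against Right: payoffs 2.1, 5.7, 2.3, 1.5 → best response Center.
Shop 1 against Far-R: payoffs 2.3, 1.6, 2.9, 4.9 → best response Far-R.
Shop 2 against Left: payoffs 3.1, 1.4, 0.1, 0.5 → best response Left.
Shop 2 against Center: payoffs 0.5, 2.4, 4.9, 4.3 → best response Right.
Shop 2 against Right: payoffs 1.4, 6, 3.3, 2.2 → best response Center.
Shop 2 against Far-R: payoffs 2.8, 0.7, 0.9, 4 → best response Far-R.
Mutual best responses: (Center, Right); (Far-R, Far-R).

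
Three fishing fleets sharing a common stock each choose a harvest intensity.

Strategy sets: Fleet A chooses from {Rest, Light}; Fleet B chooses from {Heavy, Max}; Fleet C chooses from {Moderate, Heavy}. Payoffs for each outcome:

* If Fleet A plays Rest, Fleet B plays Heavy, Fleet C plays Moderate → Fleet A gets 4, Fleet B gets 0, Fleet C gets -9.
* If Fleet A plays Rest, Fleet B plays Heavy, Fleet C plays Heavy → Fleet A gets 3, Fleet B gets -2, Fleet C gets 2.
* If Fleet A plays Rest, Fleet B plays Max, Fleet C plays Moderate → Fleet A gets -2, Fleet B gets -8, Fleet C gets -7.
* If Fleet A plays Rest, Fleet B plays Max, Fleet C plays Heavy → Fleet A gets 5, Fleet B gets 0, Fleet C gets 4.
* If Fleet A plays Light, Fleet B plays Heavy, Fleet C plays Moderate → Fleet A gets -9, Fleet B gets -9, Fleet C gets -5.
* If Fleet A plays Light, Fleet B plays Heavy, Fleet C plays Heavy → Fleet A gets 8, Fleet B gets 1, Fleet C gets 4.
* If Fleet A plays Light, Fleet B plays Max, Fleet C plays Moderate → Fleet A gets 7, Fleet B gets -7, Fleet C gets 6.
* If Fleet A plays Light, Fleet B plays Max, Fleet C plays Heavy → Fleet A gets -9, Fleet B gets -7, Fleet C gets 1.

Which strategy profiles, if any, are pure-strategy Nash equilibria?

Pure-strategy Nash equilibria: (Rest, Max, Heavy); (Light, Heavy, Heavy); (Light, Max, Moderate)

Fleet A against (Heavy, Moderate): payoffs 4, -9 → best response Rest.
Fleet A against (Heavy, Heavy): payoffs 3, 8 → best response Light.
Fleet A against (Max, Moderate): payoffs -2, 7 → best response Light.
Fleet A against (Max, Heavy): payoffs 5, -9 → best response Rest.
Fleet B against (Rest, Moderate): payoffs 0, -8 → best response Heavy.
Fleet B against (Rest, Heavy): payoffs -2, 0 → best response Max.
Fleet B against (Light, Moderate): payoffs -9, -7 → best response Max.
Fleet B against (Light, Heavy): payoffs 1, -7 → best response Heavy.
Fleet C against (Rest, Heavy): payoffs -9, 2 → best response Heavy.
Fleet C against (Rest, Max): payoffs -7, 4 → best response Heavy.
Fleet C against (Light, Heavy): payoffs -5, 4 → best response Heavy.
Fleet C against (Light, Max): payoffs 6, 1 → best response Moderate.
Mutual best responses: (Rest, Max, Heavy); (Light, Heavy, Heavy); (Light, Max, Moderate).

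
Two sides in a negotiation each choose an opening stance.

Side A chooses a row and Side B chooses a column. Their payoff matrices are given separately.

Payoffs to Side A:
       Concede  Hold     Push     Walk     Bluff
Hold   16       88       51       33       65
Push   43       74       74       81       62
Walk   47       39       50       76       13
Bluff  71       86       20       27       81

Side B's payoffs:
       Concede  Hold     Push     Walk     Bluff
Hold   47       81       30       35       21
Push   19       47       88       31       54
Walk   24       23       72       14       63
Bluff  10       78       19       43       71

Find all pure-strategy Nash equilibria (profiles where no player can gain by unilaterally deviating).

Check each profile: it is a Nash equilibrium iff no player can strictly gain by switching unilaterally.
(Hold, Concede): Side A can switch to Push (16 → 43). Not NE.
(Hold, Hold): Side A gets 88, best alternative 86; Side B gets 81, best alternative 47. No profitable deviation — NE.
(Hold, Push): Side A can switch to Push (51 → 74). Not NE.
(Hold, Walk): Side A can switch to Push (33 → 81). Not NE.
(Hold, Bluff): Side A can switch to Bluff (65 → 81). Not NE.
(Push, Concede): Side A can switch to Walk (43 → 47). Not NE.
(Push, Hold): Side A can switch to Hold (74 → 88). Not NE.
(Push, Push): Side A gets 74, best alternative 51; Side B gets 88, best alternative 54. No profitable deviation — NE.
(The remaining 12 profiles each have a profitable deviation by the same check.)

Pure-strategy Nash equilibria: (Hold, Hold); (Push, Push)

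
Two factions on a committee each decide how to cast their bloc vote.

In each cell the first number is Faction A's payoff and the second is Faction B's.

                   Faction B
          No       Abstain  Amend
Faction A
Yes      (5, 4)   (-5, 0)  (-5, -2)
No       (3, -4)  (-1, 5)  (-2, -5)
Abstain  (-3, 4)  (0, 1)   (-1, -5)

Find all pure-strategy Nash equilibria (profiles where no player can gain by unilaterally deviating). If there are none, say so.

Faction A against No: payoffs 5, 3, -3 → best response Yes.
Faction A against Abstain: payoffs -5, -1, 0 → best response Abstain.
Faction A against Amend: payoffs -5, -2, -1 → best response Abstain.
Faction B against Yes: payoffs 4, 0, -2 → best response No.
Faction B against No: payoffs -4, 5, -5 → best response Abstain.
Faction B against Abstain: payoffs 4, 1, -5 → best response No.
Mutual best responses: (Yes, No).

Pure NE: (Yes, No)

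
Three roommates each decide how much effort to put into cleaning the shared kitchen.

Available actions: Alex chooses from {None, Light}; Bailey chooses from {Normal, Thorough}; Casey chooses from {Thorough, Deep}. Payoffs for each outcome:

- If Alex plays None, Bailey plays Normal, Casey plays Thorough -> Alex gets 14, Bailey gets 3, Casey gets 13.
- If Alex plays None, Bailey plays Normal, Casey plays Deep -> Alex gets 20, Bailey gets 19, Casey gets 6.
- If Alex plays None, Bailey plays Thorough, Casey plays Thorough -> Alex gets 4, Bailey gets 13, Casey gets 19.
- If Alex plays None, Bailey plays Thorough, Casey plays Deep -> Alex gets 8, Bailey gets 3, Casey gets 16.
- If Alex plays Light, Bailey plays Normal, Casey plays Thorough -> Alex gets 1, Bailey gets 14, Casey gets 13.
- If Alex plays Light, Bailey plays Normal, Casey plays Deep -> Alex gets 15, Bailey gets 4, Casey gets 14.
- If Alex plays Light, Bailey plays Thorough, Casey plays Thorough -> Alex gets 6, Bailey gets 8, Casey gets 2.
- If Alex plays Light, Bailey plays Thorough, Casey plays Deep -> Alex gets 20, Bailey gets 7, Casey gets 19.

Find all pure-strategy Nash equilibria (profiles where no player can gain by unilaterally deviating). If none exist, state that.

The unique pure-strategy Nash equilibrium is (Light, Thorough, Deep).

For each player, find the best response to each opponent profile; mutual best responses are the pure NE.
Alex against (Normal, Thorough): payoffs 14, 1 → best response None.
Alex against (Normal, Deep): payoffs 20, 15 → best response None.
Alex against (Thorough, Thorough): payoffs 4, 6 → best response Light.
Alex against (Thorough, Deep): payoffs 8, 20 → best response Light.
Bailey against (None, Thorough): payoffs 3, 13 → best response Thorough.
Bailey against (None, Deep): payoffs 19, 3 → best response Normal.
Bailey against (Light, Thorough): payoffs 14, 8 → best response Normal.
Bailey against (Light, Deep): payoffs 4, 7 → best response Thorough.
Casey against (None, Normal): payoffs 13, 6 → best response Thorough.
Casey against (None, Thorough): payoffs 19, 16 → best response Thorough.
Casey against (Light, Normal): payoffs 13, 14 → best response Deep.
Casey against (Light, Thorough): payoffs 2, 19 → best response Deep.
Mutual best responses: (Light, Thorough, Deep).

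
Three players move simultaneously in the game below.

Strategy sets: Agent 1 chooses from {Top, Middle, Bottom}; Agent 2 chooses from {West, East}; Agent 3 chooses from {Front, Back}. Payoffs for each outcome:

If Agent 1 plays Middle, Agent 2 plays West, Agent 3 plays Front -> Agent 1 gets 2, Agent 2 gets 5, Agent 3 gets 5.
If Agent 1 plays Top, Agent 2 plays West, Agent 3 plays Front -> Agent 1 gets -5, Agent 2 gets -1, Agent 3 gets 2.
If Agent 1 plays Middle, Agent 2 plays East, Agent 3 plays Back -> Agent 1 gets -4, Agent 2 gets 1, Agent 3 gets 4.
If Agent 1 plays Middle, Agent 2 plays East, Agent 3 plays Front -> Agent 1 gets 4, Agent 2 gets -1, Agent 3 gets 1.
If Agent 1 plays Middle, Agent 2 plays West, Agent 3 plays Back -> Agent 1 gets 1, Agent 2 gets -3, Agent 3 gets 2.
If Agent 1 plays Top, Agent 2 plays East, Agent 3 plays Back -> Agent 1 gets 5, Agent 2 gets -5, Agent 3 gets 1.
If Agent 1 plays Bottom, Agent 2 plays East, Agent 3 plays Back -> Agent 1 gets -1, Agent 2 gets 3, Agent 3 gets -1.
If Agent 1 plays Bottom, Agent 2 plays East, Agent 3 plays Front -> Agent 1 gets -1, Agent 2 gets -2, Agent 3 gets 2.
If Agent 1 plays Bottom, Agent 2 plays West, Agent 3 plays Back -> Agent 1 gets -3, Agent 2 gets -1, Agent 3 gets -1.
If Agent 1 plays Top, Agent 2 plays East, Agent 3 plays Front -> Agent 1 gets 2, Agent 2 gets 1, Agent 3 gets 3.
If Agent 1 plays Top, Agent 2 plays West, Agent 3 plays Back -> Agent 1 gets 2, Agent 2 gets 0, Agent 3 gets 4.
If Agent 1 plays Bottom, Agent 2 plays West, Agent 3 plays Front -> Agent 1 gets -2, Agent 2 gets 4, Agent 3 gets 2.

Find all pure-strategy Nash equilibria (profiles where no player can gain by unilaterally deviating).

Agent 1 against (West, Front): payoffs -5, 2, -2 → best response Middle.
Agent 1 against (West, Back): payoffs 2, 1, -3 → best response Top.
Agent 1 against (East, Front): payoffs 2, 4, -1 → best response Middle.
Agent 1 against (East, Back): payoffs 5, -4, -1 → best response Top.
Agent 2 against (Top, Front): payoffs -1, 1 → best response East.
Agent 2 against (Top, Back): payoffs 0, -5 → best response West.
Agent 2 against (Middle, Front): payoffs 5, -1 → best response West.
Agent 2 against (Middle, Back): payoffs -3, 1 → best response East.
Agent 2 against (Bottom, Front): payoffs 4, -2 → best response West.
Agent 2 against (Bottom, Back): payoffs -1, 3 → best response East.
Agent 3 against (Top, West): payoffs 2, 4 → best response Back.
Agent 3 against (Top, East): payoffs 3, 1 → best response Front.
Agent 3 against (Middle, West): payoffs 5, 2 → best response Front.
Agent 3 against (Middle, East): payoffs 1, 4 → best response Back.
Agent 3 against (Bottom, West): payoffs 2, -1 → best response Front.
Agent 3 against (Bottom, East): payoffs 2, -1 → best response Front.
Mutual best responses: (Top, West, Back); (Middle, West, Front).

The pure Nash equilibria are (Top, West, Back), (Middle, West, Front).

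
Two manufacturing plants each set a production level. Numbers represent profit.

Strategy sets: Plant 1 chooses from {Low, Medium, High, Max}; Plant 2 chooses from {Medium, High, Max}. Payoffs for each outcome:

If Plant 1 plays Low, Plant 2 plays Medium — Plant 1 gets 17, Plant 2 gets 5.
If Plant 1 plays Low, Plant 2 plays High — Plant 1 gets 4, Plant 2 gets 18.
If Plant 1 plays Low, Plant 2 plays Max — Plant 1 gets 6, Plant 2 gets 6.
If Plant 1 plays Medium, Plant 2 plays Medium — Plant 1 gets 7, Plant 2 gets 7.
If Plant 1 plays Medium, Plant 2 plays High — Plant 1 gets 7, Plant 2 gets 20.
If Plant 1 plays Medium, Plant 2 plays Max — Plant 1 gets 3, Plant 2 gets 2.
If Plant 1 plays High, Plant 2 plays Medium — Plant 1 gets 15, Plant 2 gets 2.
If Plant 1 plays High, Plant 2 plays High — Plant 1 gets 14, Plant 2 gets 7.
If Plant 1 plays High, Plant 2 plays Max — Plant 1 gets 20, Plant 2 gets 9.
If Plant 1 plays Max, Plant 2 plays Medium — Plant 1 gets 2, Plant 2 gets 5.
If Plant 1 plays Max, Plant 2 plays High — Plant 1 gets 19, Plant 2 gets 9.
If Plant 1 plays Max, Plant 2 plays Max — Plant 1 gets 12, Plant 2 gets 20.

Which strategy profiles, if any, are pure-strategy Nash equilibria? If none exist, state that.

The unique pure-strategy Nash equilibrium is (High, Max).

(Low, Medium): Plant 2 can switch to High (5 → 18). Not NE.
(Low, High): Plant 1 can switch to Medium (4 → 7). Not NE.
(Low, Max): Plant 1 can switch to High (6 → 20). Not NE.
(Medium, Medium): Plant 1 can switch to Low (7 → 17). Not NE.
(Medium, High): Plant 1 can switch to High (7 → 14). Not NE.
(Medium, Max): Plant 1 can switch to Low (3 → 6). Not NE.
(High, Medium): Plant 1 can switch to Low (15 → 17). Not NE.
(High, High): Plant 1 can switch to Max (14 → 19). Not NE.
(High, Max): Plant 1 gets 20, best alternative 12; Plant 2 gets 9, best alternative 7. No profitable deviation — NE.
(Max, Medium): Plant 1 can switch to Low (2 → 17). Not NE.
(Max, High): Plant 2 can switch to Max (9 → 20). Not NE.
(Max, Max): Plant 1 can switch to High (12 → 20). Not NE.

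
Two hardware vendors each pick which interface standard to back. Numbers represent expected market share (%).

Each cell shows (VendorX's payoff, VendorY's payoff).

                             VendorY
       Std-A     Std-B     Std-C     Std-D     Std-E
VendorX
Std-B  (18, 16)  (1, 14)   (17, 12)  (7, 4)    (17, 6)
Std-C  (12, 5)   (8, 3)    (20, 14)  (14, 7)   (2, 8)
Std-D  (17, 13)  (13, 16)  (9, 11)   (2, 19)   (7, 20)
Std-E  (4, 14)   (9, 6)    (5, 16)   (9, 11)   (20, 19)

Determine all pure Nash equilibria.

VendorX against Std-A: payoffs 18, 12, 17, 4 → best response Std-B.
VendorX against Std-B: payoffs 1, 8, 13, 9 → best response Std-D.
VendorX against Std-C: payoffs 17, 20, 9, 5 → best response Std-C.
VendorX against Std-D: payoffs 7, 14, 2, 9 → best response Std-C.
VendorX against Std-E: payoffs 17, 2, 7, 20 → best response Std-E.
VendorY against Std-B: payoffs 16, 14, 12, 4, 6 → best response Std-A.
VendorY against Std-C: payoffs 5, 3, 14, 7, 8 → best response Std-C.
VendorY against Std-D: payoffs 13, 16, 11, 19, 20 → best response Std-E.
VendorY against Std-E: payoffs 14, 6, 16, 11, 19 → best response Std-E.
Mutual best responses: (Std-B, Std-A); (Std-C, Std-C); (Std-E, Std-E).

(Std-B, Std-A); (Std-C, Std-C); (Std-E, Std-E)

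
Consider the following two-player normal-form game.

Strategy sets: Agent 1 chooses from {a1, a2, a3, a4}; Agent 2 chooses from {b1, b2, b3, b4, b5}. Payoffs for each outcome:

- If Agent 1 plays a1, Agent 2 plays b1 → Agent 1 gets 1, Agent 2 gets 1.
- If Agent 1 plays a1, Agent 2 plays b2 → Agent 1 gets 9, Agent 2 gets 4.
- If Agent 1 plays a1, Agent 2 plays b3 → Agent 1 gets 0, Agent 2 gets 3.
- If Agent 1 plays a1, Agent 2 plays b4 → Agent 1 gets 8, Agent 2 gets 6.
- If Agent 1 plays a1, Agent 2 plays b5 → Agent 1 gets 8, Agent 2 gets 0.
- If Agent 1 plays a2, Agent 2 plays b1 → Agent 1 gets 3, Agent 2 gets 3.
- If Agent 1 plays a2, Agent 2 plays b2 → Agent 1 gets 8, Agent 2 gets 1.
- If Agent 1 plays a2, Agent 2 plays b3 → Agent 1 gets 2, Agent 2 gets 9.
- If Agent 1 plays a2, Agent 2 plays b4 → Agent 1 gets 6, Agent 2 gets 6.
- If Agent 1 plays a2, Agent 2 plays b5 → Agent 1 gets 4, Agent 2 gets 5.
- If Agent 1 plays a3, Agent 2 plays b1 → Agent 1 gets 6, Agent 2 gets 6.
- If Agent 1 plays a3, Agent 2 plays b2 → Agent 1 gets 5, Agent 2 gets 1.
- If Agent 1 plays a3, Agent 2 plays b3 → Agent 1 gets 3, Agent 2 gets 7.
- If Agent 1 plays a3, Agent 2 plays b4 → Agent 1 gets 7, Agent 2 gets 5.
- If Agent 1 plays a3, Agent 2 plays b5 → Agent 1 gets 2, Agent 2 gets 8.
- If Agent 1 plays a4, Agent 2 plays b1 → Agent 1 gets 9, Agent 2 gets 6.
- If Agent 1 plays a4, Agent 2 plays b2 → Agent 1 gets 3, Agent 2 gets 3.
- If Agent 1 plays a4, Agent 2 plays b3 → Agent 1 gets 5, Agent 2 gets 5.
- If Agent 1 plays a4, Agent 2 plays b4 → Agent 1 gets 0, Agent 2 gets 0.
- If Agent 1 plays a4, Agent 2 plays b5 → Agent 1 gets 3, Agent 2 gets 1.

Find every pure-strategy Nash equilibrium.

(a1, b1): Agent 1 can switch to a2 (1 → 3). Not NE.
(a1, b2): Agent 2 can switch to b4 (4 → 6). Not NE.
(a1, b3): Agent 1 can switch to a2 (0 → 2). Not NE.
(a1, b4): Agent 1 gets 8, best alternative 7; Agent 2 gets 6, best alternative 4. No profitable deviation — NE.
(a1, b5): Agent 2 can switch to b1 (0 → 1). Not NE.
(a2, b1): Agent 1 can switch to a3 (3 → 6). Not NE.
(a2, b2): Agent 1 can switch to a1 (8 → 9). Not NE.
(a4, b1): Agent 1 gets 9, best alternative 6; Agent 2 gets 6, best alternative 5. No profitable deviation — NE.
(The remaining 12 profiles each have a profitable deviation by the same check.)

(a1, b4) and (a4, b1)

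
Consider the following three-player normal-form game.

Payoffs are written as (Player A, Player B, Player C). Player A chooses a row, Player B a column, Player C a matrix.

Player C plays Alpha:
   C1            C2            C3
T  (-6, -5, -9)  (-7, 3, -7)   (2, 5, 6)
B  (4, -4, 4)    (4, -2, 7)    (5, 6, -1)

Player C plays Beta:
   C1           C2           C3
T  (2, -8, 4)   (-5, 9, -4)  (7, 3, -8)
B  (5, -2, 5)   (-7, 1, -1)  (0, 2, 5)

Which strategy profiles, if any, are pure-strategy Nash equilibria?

For each strategy profile, look for a profitable unilateral deviation.
(T, C1, Alpha): Player A can switch to B (-6 → 4). Not NE.
(T, C1, Beta): Player A can switch to B (2 → 5). Not NE.
(T, C2, Alpha): Player A can switch to B (-7 → 4). Not NE.
(T, C2, Beta): Player A gets -5, best alternative -7; Player B gets 9, best alternative 3; Player C gets -4, best alternative -7. No profitable deviation — NE.
(T, C3, Alpha): Player A can switch to B (2 → 5). Not NE.
(T, C3, Beta): Player B can switch to C2 (3 → 9). Not NE.
(B, C1, Alpha): Player B can switch to C2 (-4 → -2). Not NE.
(The remaining 5 profiles each have a profitable deviation by the same check.)

The unique pure-strategy Nash equilibrium is (T, C2, Beta).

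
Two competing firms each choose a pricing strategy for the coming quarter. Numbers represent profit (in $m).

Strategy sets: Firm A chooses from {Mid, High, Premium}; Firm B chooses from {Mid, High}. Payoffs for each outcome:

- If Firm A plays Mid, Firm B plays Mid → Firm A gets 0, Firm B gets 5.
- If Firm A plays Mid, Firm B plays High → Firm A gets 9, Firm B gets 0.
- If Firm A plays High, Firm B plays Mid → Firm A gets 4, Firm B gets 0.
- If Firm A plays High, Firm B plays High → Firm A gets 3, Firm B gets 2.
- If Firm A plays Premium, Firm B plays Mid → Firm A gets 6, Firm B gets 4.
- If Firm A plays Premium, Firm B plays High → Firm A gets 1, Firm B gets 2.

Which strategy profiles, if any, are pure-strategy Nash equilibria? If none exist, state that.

The unique pure-strategy Nash equilibrium is (Premium, Mid).

Firm A against Mid: payoffs 0, 4, 6 → best response Premium.
Firm A against High: payoffs 9, 3, 1 → best response Mid.
Firm B against Mid: payoffs 5, 0 → best response Mid.
Firm B against High: payoffs 0, 2 → best response High.
Firm B against Premium: payoffs 4, 2 → best response Mid.
Mutual best responses: (Premium, Mid).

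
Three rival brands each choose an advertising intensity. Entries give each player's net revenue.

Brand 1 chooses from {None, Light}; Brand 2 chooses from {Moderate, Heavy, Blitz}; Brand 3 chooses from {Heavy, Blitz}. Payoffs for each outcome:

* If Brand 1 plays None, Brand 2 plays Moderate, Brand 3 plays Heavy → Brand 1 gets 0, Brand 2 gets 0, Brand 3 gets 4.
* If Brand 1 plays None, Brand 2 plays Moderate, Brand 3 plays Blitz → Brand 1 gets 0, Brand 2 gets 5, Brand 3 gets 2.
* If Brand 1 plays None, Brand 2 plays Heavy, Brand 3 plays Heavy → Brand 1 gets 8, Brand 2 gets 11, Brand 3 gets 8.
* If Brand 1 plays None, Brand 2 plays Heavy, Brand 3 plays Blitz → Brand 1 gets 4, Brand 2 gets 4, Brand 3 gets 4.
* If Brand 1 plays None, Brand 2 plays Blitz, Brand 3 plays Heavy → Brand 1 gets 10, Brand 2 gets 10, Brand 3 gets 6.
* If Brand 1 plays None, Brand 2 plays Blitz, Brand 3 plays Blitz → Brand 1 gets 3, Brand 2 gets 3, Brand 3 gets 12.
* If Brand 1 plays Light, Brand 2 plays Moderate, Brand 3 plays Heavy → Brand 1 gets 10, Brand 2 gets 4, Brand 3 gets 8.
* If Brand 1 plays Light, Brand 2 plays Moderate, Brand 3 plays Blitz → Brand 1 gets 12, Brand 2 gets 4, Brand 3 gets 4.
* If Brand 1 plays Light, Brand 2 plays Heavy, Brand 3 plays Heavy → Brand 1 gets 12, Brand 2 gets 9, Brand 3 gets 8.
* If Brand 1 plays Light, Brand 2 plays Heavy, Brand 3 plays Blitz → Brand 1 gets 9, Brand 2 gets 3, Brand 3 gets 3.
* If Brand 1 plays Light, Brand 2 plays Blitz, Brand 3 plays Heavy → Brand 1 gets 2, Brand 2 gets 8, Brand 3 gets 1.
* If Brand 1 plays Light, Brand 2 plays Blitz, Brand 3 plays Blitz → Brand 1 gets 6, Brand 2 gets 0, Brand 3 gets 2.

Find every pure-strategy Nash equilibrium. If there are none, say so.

Brand 1 against (Moderate, Heavy): payoffs 0, 10 → best response Light.
Brand 1 against (Moderate, Blitz): payoffs 0, 12 → best response Light.
Brand 1 against (Heavy, Heavy): payoffs 8, 12 → best response Light.
Brand 1 against (Heavy, Blitz): payoffs 4, 9 → best response Light.
Brand 1 against (Blitz, Heavy): payoffs 10, 2 → best response None.
Brand 1 against (Blitz, Blitz): payoffs 3, 6 → best response Light.
Brand 2 against (None, Heavy): payoffs 0, 11, 10 → best response Heavy.
Brand 2 against (None, Blitz): payoffs 5, 4, 3 → best response Moderate.
Brand 2 against (Light, Heavy): payoffs 4, 9, 8 → best response Heavy.
Brand 2 against (Light, Blitz): payoffs 4, 3, 0 → best response Moderate.
Brand 3 against (None, Moderate): payoffs 4, 2 → best response Heavy.
Brand 3 against (None, Heavy): payoffs 8, 4 → best response Heavy.
Brand 3 against (None, Blitz): payoffs 6, 12 → best response Blitz.
Brand 3 against (Light, Moderate): payoffs 8, 4 → best response Heavy.
Brand 3 against (Light, Heavy): payoffs 8, 3 → best response Heavy.
Brand 3 against (Light, Blitz): payoffs 1, 2 → best response Blitz.
Mutual best responses: (Light, Heavy, Heavy).

The unique pure-strategy Nash equilibrium is (Light, Heavy, Heavy).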